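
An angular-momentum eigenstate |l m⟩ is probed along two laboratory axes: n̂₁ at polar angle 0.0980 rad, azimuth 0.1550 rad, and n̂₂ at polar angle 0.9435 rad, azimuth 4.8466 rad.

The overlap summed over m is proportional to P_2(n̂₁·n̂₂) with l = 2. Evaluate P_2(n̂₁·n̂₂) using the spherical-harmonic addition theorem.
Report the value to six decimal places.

0.008951

Addition theorem: P_2(cos γ) = (4π/5) Σ_m Y*_{lm}(Ω₁) Y_{lm}(Ω₂), m = −2…2:
  m=-2: 0.00352 + 0.00113j × -0.24413 + 0.06715j = -0.00094 - 0.00004j  (running Σ = -0.00094 - 0.00004j)
  m=-1: 0.07432 + 0.01161j × 0.04912 + 0.36382j = -0.00057 + 0.02761j  (running Σ = -0.00151 + 0.02757j)
  m=0: 0.62173 + 0.00000j × 0.01058 + 0.00000j = 0.00658 + 0.00000j  (running Σ = 0.00507 + 0.02757j)
  m=1: -0.07432 + 0.01161j × -0.04912 + 0.36382j = -0.00057 - 0.02761j  (running Σ = 0.00450 - 0.00004j)
  m=2: 0.00352 - 0.00113j × -0.24413 - 0.06715j = -0.00094 + 0.00004j  (running Σ = 0.00356 - 0.00000j)
Total Σ_m = 0.00356 - 0.00000j. Multiply by 2.513274: 0.00895 - 0.00000j. P_2(cos γ) = 0.008951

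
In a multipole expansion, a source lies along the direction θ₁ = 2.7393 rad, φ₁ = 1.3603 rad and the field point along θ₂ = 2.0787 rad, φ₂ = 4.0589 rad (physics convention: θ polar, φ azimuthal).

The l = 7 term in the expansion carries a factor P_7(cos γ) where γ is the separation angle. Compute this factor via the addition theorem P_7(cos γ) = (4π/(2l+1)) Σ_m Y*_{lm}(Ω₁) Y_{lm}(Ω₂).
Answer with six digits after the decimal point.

Expand P_7 via completeness: Σ_{m} conj(Y_{7,m}) at Ω₁ times Y_{7,m} at Ω₂ —
  [-7]  conj(Y_{7,-7})(Ω₁) = -0.00070 - 0.00007j ; Y_{7,-7}(Ω₂) = -0.19259 + 0.02674j ; Δ = 0.00014 - 0.00001j
  [-6]  conj(Y_{7,-6})(Ω₁) = 0.00188 - 0.00591j ; Y_{7,-6}(Ω₂) = -0.28806 - 0.28459j ; Δ = -0.00222 + 0.00117j
  [-5]  conj(Y_{7,-5})(Ω₁) = 0.02935 + 0.01674j ; Y_{7,-5}(Ω₂) = 0.04867 - 0.38469j ; Δ = 0.00787 - 0.01047j
  [-4]  conj(Y_{7,-4})(Ω₁) = -0.08462 + 0.09478j ; Y_{7,-4}(Ω₂) = 0.01347 - 0.00785j ; Δ = -0.00040 + 0.00194j
  [-3]  conj(Y_{7,-3})(Ω₁) = -0.19457 - 0.26603j ; Y_{7,-3}(Ω₂) = -0.31477 - 0.12927j ; Δ = 0.02686 + 0.10889j
  [-2]  conj(Y_{7,-2})(Ω₁) = 0.49109 - 0.21989j ; Y_{7,-2}(Ω₂) = -0.04572 - 0.16927j ; Δ = -0.05967 - 0.07307j
  [-1]  conj(Y_{7,-1})(Ω₁) = 0.07756 + 0.36300j ; Y_{7,-1}(Ω₂) = -0.16677 + 0.21779j ; Δ = -0.09199 - 0.04365j
  [+0]  conj(Y_{7,0})(Ω₁) = 0.29522 + 0.00000j ; Y_{7,0}(Ω₂) = -0.21298 + 0.00000j ; Δ = -0.06288 + 0.00000j
  [+1]  conj(Y_{7,1})(Ω₁) = -0.07756 + 0.36300j ; Y_{7,1}(Ω₂) = 0.16677 + 0.21779j ; Δ = -0.09199 + 0.04365j
  [+2]  conj(Y_{7,2})(Ω₁) = 0.49109 + 0.21989j ; Y_{7,2}(Ω₂) = -0.04572 + 0.16927j ; Δ = -0.05967 + 0.07307j
  [+3]  conj(Y_{7,3})(Ω₁) = 0.19457 - 0.26603j ; Y_{7,3}(Ω₂) = 0.31477 - 0.12927j ; Δ = 0.02686 - 0.10889j
  [+4]  conj(Y_{7,4})(Ω₁) = -0.08462 - 0.09478j ; Y_{7,4}(Ω₂) = 0.01347 + 0.00785j ; Δ = -0.00040 - 0.00194j
  [+5]  conj(Y_{7,5})(Ω₁) = -0.02935 + 0.01674j ; Y_{7,5}(Ω₂) = -0.04867 - 0.38469j ; Δ = 0.00787 + 0.01047j
  [+6]  conj(Y_{7,6})(Ω₁) = 0.00188 + 0.00591j ; Y_{7,6}(Ω₂) = -0.28806 + 0.28459j ; Δ = -0.00222 - 0.00117j
  [+7]  conj(Y_{7,7})(Ω₁) = 0.00070 - 0.00007j ; Y_{7,7}(Ω₂) = 0.19259 + 0.02674j ; Δ = 0.00014 + 0.00001j
Total Σ_m = -0.30173 + 0.00000j. Multiply by 0.837758: -0.25277 + 0.00000j. P_7(cos γ) = -0.252774

-0.252774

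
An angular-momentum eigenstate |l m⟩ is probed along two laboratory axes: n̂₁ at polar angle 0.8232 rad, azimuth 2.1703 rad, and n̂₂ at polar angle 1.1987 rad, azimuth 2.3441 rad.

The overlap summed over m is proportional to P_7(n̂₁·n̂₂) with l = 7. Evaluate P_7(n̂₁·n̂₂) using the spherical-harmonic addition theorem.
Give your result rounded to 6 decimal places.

Addition theorem: P_7(cos γ) = (4π/15) Σ_m Y*_{lm}(Ω₁) Y_{lm}(Ω₂), m = −7…7:
  m=-7: -0.04961 + 0.02813j × -0.23271 + 0.19630j = 0.00602 - 0.01628j  (running Σ = 0.00602 - 0.01628j)
  m=-6: 0.17766 + 0.08701j × 0.03223 - 0.44340j = 0.04431 - 0.07597j  (running Σ = 0.05033 - 0.09225j)
  m=-5: -0.05596 - 0.38574j × 0.12262 + 0.13843j = 0.04653 - 0.05505j  (running Σ = 0.09686 - 0.14730j)
  m=-4: -0.31957 + 0.29390j × 0.25722 + 0.01245j = -0.08586 + 0.07162j  (running Σ = 0.01100 - 0.07568j)
  m=-3: 0.12946 + 0.03000j × -0.21126 + 0.19646j = -0.03324 + 0.01910j  (running Σ = -0.02224 - 0.05659j)
  m=-2: 0.10998 + 0.28206j × -0.00353 + 0.14600j = -0.04157 + 0.01506j  (running Σ = -0.06381 - 0.04153j)
  m=-1: 0.15836 - 0.23171j × -0.21557 - 0.22085j = -0.08531 + 0.01498j  (running Σ = -0.14912 - 0.02655j)
  m=0: 0.22774 + 0.00000j × -0.11122 + 0.00000j = -0.02533 + 0.00000j  (running Σ = -0.17445 - 0.02655j)
  m=1: -0.15836 - 0.23171j × 0.21557 - 0.22085j = -0.08531 - 0.01498j  (running Σ = -0.25976 - 0.04153j)
  m=2: 0.10998 - 0.28206j × -0.00353 - 0.14600j = -0.04157 - 0.01506j  (running Σ = -0.30133 - 0.05659j)
  m=3: -0.12946 + 0.03000j × 0.21126 + 0.19646j = -0.03324 - 0.01910j  (running Σ = -0.33458 - 0.07568j)
  m=4: -0.31957 - 0.29390j × 0.25722 - 0.01245j = -0.08586 - 0.07162j  (running Σ = -0.42044 - 0.14730j)
  m=5: 0.05596 - 0.38574j × -0.12262 + 0.13843j = 0.04653 + 0.05505j  (running Σ = -0.37390 - 0.09225j)
  m=6: 0.17766 - 0.08701j × 0.03223 + 0.44340j = 0.04431 + 0.07597j  (running Σ = -0.32959 - 0.01628j)
  m=7: 0.04961 + 0.02813j × 0.23271 + 0.19630j = 0.00602 + 0.01628j  (running Σ = -0.32357 + 0.00000j)
Total Σ_m = -0.32357 + 0.00000j. Multiply by 0.837758: -0.27108 + 0.00000j. P_7(cos γ) = -0.271075

-0.271075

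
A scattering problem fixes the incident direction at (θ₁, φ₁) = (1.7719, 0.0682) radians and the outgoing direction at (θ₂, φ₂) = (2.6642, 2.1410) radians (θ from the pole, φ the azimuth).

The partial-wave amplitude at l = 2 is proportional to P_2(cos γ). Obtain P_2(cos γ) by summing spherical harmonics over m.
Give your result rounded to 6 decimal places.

Summing Y*_{l m}(θ₁,φ₁)·Y_{l m}(θ₂,φ₂) over m ∈ [−2, 2]; prefactor 4π/(2·2+1) = 2.513274:
  m=-2: (0.367417, 0.050429) × (-0.034023, 0.074109) = (-0.016238, 0.025513)  (running Σ = (-0.016238, 0.025513))
  m=-1: (-0.150856, -0.010304) × (0.170185, 0.265394) = (-0.022939, -0.041790)  (running Σ = (-0.039177, -0.016277))
  m=0: (-0.277639, -0.000000) × (0.431038, 0.000000) = (-0.119673, -0.000000)  (running Σ = (-0.158849, -0.016277))
  m=1: (0.150856, -0.010304) × (-0.170185, 0.265394) = (-0.022939, 0.041790)  (running Σ = (-0.181788, 0.025513))
  m=2: (0.367417, -0.050429) × (-0.034023, -0.074109) = (-0.016238, -0.025513)  (running Σ = (-0.198026, 0.000000))
Total Σ_m = (-0.198026, 0.000000). Multiply by 2.513274: (-0.497693, 0.000000). P_2(cos γ) = -0.497693

-0.497693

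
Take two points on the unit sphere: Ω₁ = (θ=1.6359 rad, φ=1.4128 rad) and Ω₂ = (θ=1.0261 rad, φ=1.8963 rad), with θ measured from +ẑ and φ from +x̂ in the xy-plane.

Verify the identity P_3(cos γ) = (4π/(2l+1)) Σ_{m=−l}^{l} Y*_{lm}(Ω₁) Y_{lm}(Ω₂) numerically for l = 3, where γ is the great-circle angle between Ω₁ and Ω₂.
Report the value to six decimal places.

Summing Y*_{l m}(θ₁,φ₁)·Y_{l m}(θ₂,φ₂) over m ∈ [−3, 3]; prefactor 4π/(2·3+1) = 1.795196:
  term(m=-3) = (0.012987, -0.107438)   from Y*(Ω₁)=(-0.189230, -0.368873), Y(Ω₂)=(0.216281, 0.146159)
  term(m=-2) = (-0.014561, 0.021112)   from Y*(Ω₁)=(0.062929, -0.020574), Y(Ω₂)=(-0.308145, 0.234743)
  term(m=-1) = (-0.026455, 0.013890)   from Y*(Ω₁)=(-0.049668, -0.311739), Y(Ω₂)=(-0.030269, -0.089684)
  term(m=+0) = (-0.023180, 0.000000)   from Y*(Ω₁)=(0.072320, -0.000000), Y(Ω₂)=(-0.320513, 0.000000)
  term(m=+1) = (-0.026455, -0.013890)   from Y*(Ω₁)=(0.049668, -0.311739), Y(Ω₂)=(0.030269, -0.089684)
  term(m=+2) = (-0.014561, -0.021112)   from Y*(Ω₁)=(0.062929, 0.020574), Y(Ω₂)=(-0.308145, -0.234743)
  term(m=+3) = (0.012987, 0.107438)   from Y*(Ω₁)=(0.189230, -0.368873), Y(Ω₂)=(-0.216281, 0.146159)
Total Σ_m = (-0.079237, 0.000000). Multiply by 1.795196: (-0.142247, 0.000000). P_3(cos γ) = -0.142247

-0.142247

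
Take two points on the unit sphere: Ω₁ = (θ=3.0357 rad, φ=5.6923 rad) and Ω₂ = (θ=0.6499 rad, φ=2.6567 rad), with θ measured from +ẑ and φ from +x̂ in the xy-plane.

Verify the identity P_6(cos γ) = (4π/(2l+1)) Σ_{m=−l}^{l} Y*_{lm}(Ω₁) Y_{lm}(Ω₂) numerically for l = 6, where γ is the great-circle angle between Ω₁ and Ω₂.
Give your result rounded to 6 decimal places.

Term-by-term m-sum for l=6 (normalisation 4π/13 = 0.966644):
  m=-6: Y*=-0.00000 + 0.00000j  Y=-0.02308 + 0.00546j  product 0.00000 - 0.00000j
  m=-5: Y*=0.00002 + 0.00000j  Y=0.08146 - 0.07104j  product 0.00000 - 0.00000j
  m=-4: Y*=-0.00031 - 0.00031j  Y=-0.10298 + 0.26647j  product 0.00011 - 0.00005j
  m=-3: Y*=0.00121 + 0.00590j  Y=-0.05288 - 0.45335j  product 0.00261 - 0.00086j
  m=-2: Y*=0.02135 - 0.05207j  Y=0.19212 + 0.28021j  product 0.01869 - 0.00402j
  m=-1: Y*=-0.27335 + 0.18338j  Y=0.13297 + 0.07006j  product -0.04919 + 0.00523j
  m=+0: Y*=0.90078 + 0.00000j  Y=-0.39258 + 0.00000j  product -0.35363 + 0.00000j
  m=+1: Y*=0.27335 + 0.18338j  Y=-0.13297 + 0.07006j  product -0.04919 - 0.00523j
  m=+2: Y*=0.02135 + 0.05207j  Y=0.19212 - 0.28021j  product 0.01869 + 0.00402j
  m=+3: Y*=-0.00121 + 0.00590j  Y=0.05288 - 0.45335j  product 0.00261 + 0.00086j
  m=+4: Y*=-0.00031 + 0.00031j  Y=-0.10298 - 0.26647j  product 0.00011 + 0.00005j
  m=+5: Y*=-0.00002 + 0.00000j  Y=-0.08146 - 0.07104j  product 0.00000 + 0.00000j
  m=+6: Y*=-0.00000 - 0.00000j  Y=-0.02308 - 0.00546j  product 0.00000 + 0.00000j
Σ over m = -0.40917 - 0.00000j; ×(4π/13) → -0.39553 - 0.00000j. Real part: -0.395526

-0.395526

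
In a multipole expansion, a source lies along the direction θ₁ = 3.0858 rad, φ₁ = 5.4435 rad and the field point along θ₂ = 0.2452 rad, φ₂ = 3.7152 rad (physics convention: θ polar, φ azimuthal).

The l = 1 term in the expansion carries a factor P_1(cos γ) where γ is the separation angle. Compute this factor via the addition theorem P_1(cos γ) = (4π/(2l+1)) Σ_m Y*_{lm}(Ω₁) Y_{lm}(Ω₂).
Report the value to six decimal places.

Summing Y*_{l m}(θ₁,φ₁)·Y_{l m}(θ₂,φ₂) over m ∈ [−1, 1]; prefactor 4π/(2·1+1) = 4.188790:
  m=-1: +0.012864-0.014342i × -0.070446+0.045513i = -0.000253+0.001596i  (running Σ = -0.000253+0.001596i)
  m=0: -0.487842-0.000000i × +0.473988+0.000000i = -0.231231-0.000000i  (running Σ = -0.231485+0.001596i)
  m=1: -0.012864-0.014342i × +0.070446+0.045513i = -0.000253-0.001596i  (running Σ = -0.231738+0.000000i)
Accumulated sum -0.231738+0.000000i; after 4π/(2l+1) scaling, -0.970703+0.000000i ⇒ P_1 = -0.970703

-0.970703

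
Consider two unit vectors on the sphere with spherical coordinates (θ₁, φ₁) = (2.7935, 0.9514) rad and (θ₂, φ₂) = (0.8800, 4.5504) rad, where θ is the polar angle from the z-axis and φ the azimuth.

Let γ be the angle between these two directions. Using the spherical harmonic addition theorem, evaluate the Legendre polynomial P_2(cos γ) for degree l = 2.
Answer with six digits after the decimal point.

0.545374

Term-by-term m-sum for l=2 (normalisation 4π/5 = 2.513274):
  [-2]  conj(Y_{2,-2})(Ω₁) = -0.014649+0.042490i ; Y_{2,-2}(Ω₂) = -0.217524-0.073047i ; Δ = +0.006290-0.008173i
  [-1]  conj(Y_{2,-1})(Ω₁) = -0.143810-0.201697i ; Y_{2,-1}(Ω₂) = -0.061187+0.374414i ; Δ = +0.084318-0.041503i
  [+0]  conj(Y_{2,0})(Ω₁) = +0.520693-0.000000i ; Y_{2,0}(Ω₂) = +0.068719+0.000000i ; Δ = +0.035782+0.000000i
  [+1]  conj(Y_{2,1})(Ω₁) = +0.143810-0.201697i ; Y_{2,1}(Ω₂) = +0.061187+0.374414i ; Δ = +0.084318+0.041503i
  [+2]  conj(Y_{2,2})(Ω₁) = -0.014649-0.042490i ; Y_{2,2}(Ω₂) = -0.217524+0.073047i ; Δ = +0.006290+0.008173i
Total Σ_m = +0.216997+0.000000i. Multiply by 2.513274: +0.545374+0.000000i. P_2(cos γ) = 0.545374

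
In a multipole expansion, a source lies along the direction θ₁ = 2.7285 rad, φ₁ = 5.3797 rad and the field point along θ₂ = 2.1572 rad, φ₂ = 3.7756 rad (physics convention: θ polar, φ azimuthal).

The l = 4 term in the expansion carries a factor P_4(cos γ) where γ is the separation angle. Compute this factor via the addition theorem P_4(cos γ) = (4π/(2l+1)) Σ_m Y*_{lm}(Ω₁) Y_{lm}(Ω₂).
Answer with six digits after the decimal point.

Addition theorem: P_4(cos γ) = (4π/9) Σ_m Y*_{lm}(Ω₁) Y_{lm}(Ω₂), m = −4…4:
  term(m=-4) = (0.002426, 0.000325)   from Y*(Ω₁)=(-0.010235, 0.005229), Y(Ω₂)=(-0.175130, -0.121249)
  term(m=-3) = (0.002961, -0.029538)   from Y*(Ω₁)=(0.067379, 0.030994), Y(Ω₂)=(-0.130165, -0.378502)
  term(m=-2) = (-0.069551, -0.004639)   from Y*(Ω₁)=(-0.061456, -0.255357), Y(Ω₂)=(0.079135, -0.253323)
  term(m=-1) = (0.003107, -0.093244)   from Y*(Ω₁)=(-0.309157, 0.392388), Y(Ω₂)=(-0.150465, 0.110633)
  term(m=+0) = (-0.080049, 0.000000)   from Y*(Ω₁)=(0.260520, -0.000000), Y(Ω₂)=(-0.307265, 0.000000)
  term(m=+1) = (0.003107, 0.093244)   from Y*(Ω₁)=(0.309157, 0.392388), Y(Ω₂)=(0.150465, 0.110633)
  term(m=+2) = (-0.069551, 0.004639)   from Y*(Ω₁)=(-0.061456, 0.255357), Y(Ω₂)=(0.079135, 0.253323)
  term(m=+3) = (0.002961, 0.029538)   from Y*(Ω₁)=(-0.067379, 0.030994), Y(Ω₂)=(0.130165, -0.378502)
  term(m=+4) = (0.002426, -0.000325)   from Y*(Ω₁)=(-0.010235, -0.005229), Y(Ω₂)=(-0.175130, 0.121249)
Accumulated sum (-0.202163, 0.000000); after 4π/(2l+1) scaling, (-0.282273, 0.000000) ⇒ P_4 = -0.282273

-0.282273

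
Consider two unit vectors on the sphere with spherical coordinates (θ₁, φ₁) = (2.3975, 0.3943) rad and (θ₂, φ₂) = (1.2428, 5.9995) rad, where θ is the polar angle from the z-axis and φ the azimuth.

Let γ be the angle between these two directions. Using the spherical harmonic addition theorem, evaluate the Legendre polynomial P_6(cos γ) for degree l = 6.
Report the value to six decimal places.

Term-by-term m-sum for l=6 (normalisation 4π/13 = 0.966644):
  [-6]  conj(Y_{6,-6})(Ω₁) = (-0.033292, 0.032659) ; Y_{6,-6}(Ω₂) = (-0.045534, 0.344757) ; Δ = (-0.009743, -0.012965)
  [-5]  conj(Y_{6,-5})(Ω₁) = (0.068450, -0.161583) ; Y_{6,-5}(Ω₂) = (0.062219, 0.405177) ; Δ = (0.069728, 0.017681)
  [-4]  conj(Y_{6,-4})(Ω₁) = (-0.002382, 0.371939) ; Y_{6,-4}(Ω₂) = (0.017135, 0.036772) ; Δ = (-0.013718, 0.006285)
  [-3]  conj(Y_{6,-3})(Ω₁) = (-0.166362, -0.407152) ; Y_{6,-3}(Ω₂) = (-0.218110, -0.248811) ; Δ = (-0.065019, 0.130197)
  [-2]  conj(Y_{6,-2})(Ω₁) = (0.097417, 0.098043) ; Y_{6,-2}(Ω₂) = (-0.126183, -0.080412) ; Δ = (-0.004409, -0.020205)
  [-1]  conj(Y_{6,-1})(Ω₁) = (0.297576, 0.123819) ; Y_{6,-1}(Ω₂) = (0.270436, 0.078845) ; Δ = (0.070713, 0.056947)
  [+0]  conj(Y_{6,0})(Ω₁) = (-0.242924, -0.000000) ; Y_{6,0}(Ω₂) = (0.175603, 0.000000) ; Δ = (-0.042658, -0.000000)
  [+1]  conj(Y_{6,1})(Ω₁) = (-0.297576, 0.123819) ; Y_{6,1}(Ω₂) = (-0.270436, 0.078845) ; Δ = (0.070713, -0.056947)
  [+2]  conj(Y_{6,2})(Ω₁) = (0.097417, -0.098043) ; Y_{6,2}(Ω₂) = (-0.126183, 0.080412) ; Δ = (-0.004409, 0.020205)
  [+3]  conj(Y_{6,3})(Ω₁) = (0.166362, -0.407152) ; Y_{6,3}(Ω₂) = (0.218110, -0.248811) ; Δ = (-0.065019, -0.130197)
  [+4]  conj(Y_{6,4})(Ω₁) = (-0.002382, -0.371939) ; Y_{6,4}(Ω₂) = (0.017135, -0.036772) ; Δ = (-0.013718, -0.006285)
  [+5]  conj(Y_{6,5})(Ω₁) = (-0.068450, -0.161583) ; Y_{6,5}(Ω₂) = (-0.062219, 0.405177) ; Δ = (0.069728, -0.017681)
  [+6]  conj(Y_{6,6})(Ω₁) = (-0.033292, -0.032659) ; Y_{6,6}(Ω₂) = (-0.045534, -0.344757) ; Δ = (-0.009743, 0.012965)
Total Σ_m = (0.052447, 0.000000). Multiply by 0.966644: (0.050697, 0.000000). P_6(cos γ) = 0.050697

0.050697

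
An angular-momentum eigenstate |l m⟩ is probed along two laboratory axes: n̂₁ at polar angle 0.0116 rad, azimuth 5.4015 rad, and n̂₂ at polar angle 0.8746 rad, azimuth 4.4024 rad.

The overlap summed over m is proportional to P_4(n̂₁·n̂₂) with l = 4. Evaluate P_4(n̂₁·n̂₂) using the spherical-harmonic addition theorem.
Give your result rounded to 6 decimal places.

-0.428027

Term-by-term m-sum for l=4 (normalisation 4π/9 = 1.396263):
  [-4]  conj(Y_{4,-4})(Ω₁) = -0.00000 + 0.00000j ; Y_{4,-4}(Ω₂) = 0.04982 + 0.14506j ; Δ = -0.00000 - 0.00000j
  [-3]  conj(Y_{4,-3})(Ω₁) = -0.00000 - 0.00000j ; Y_{4,-3}(Ω₂) = 0.29066 - 0.21678j ; Δ = -0.00000 + 0.00000j
  [-2]  conj(Y_{4,-2})(Ω₁) = -0.00005 - 0.00027j ; Y_{4,-2}(Ω₂) = -0.30117 - 0.21500j ; Δ = -0.00004 + 0.00009j
  [-1]  conj(Y_{4,-1})(Ω₁) = 0.01395 - 0.01694j ; Y_{4,-1}(Ω₂) = 0.00860 - 0.02685j ; Δ = -0.00033 - 0.00052j
  [+0]  conj(Y_{4,0})(Ω₁) = 0.84572 + 0.00000j ; Y_{4,0}(Ω₂) = -0.36159 + 0.00000j ; Δ = -0.30580 + 0.00000j
  [+1]  conj(Y_{4,1})(Ω₁) = -0.01395 - 0.01694j ; Y_{4,1}(Ω₂) = -0.00860 - 0.02685j ; Δ = -0.00033 + 0.00052j
  [+2]  conj(Y_{4,2})(Ω₁) = -0.00005 + 0.00027j ; Y_{4,2}(Ω₂) = -0.30117 + 0.21500j ; Δ = -0.00004 - 0.00009j
  [+3]  conj(Y_{4,3})(Ω₁) = 0.00000 - 0.00000j ; Y_{4,3}(Ω₂) = -0.29066 - 0.21678j ; Δ = -0.00000 - 0.00000j
  [+4]  conj(Y_{4,4})(Ω₁) = -0.00000 - 0.00000j ; Y_{4,4}(Ω₂) = 0.04982 - 0.14506j ; Δ = -0.00000 + 0.00000j
Total Σ_m = -0.30655 - 0.00000j. Multiply by 1.396263: -0.42803 - 0.00000j. P_4(cos γ) = -0.428027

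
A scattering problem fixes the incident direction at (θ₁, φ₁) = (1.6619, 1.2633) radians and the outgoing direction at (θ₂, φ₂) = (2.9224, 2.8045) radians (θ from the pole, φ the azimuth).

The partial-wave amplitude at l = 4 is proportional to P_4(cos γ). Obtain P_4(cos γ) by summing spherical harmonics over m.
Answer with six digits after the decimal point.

0.341367

Addition theorem: P_4(cos γ) = (4π/9) Σ_m Y*_{lm}(Ω₁) Y_{lm}(Ω₂), m = −4…4:
  m=-4: Y*=0.14548 - 0.41020j  Y=0.00022 + 0.00096j  product 0.00043 + 0.00005j
  m=-3: Y*=0.08965 + 0.06791j  Y=0.00667 + 0.01065j  product -0.00013 + 0.00141j
  m=-2: Y*=0.25527 - 0.18032j  Y=0.07005 + 0.05597j  product 0.02797 + 0.00166j
  m=-1: Y*=0.03817 + 0.12019j  Y=0.34767 + 0.12185j  product -0.00137 + 0.04644j
  m=+0: Y*=0.29134 + 0.00000j  Y=0.65450 + 0.00000j  product 0.19068 + 0.00000j
  m=+1: Y*=-0.03817 + 0.12019j  Y=-0.34767 + 0.12185j  product -0.00137 - 0.04644j
  m=+2: Y*=0.25527 + 0.18032j  Y=0.07005 - 0.05597j  product 0.02797 - 0.00166j
  m=+3: Y*=-0.08965 + 0.06791j  Y=-0.00667 + 0.01065j  product -0.00013 - 0.00141j
  m=+4: Y*=0.14548 + 0.41020j  Y=0.00022 - 0.00096j  product 0.00043 - 0.00005j
Total Σ_m = 0.24449 + 0.00000j. Multiply by 1.396263: 0.34137 + 0.00000j. P_4(cos γ) = 0.341367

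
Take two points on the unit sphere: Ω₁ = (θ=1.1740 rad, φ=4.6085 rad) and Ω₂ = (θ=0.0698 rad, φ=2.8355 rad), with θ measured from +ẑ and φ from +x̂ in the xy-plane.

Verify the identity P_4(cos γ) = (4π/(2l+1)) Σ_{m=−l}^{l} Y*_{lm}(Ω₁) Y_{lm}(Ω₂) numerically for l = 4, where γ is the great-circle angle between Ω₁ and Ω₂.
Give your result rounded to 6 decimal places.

-0.061304

Summing Y*_{l m}(θ₁,φ₁)·Y_{l m}(θ₂,φ₂) over m ∈ [−4, 4]; prefactor 4π/(2·4+1) = 1.396263:
  [-4]  conj(Y_{4,-4})(Ω₁) = +0.292962-0.129270i ; Y_{4,-4}(Ω₂) = +0.000004+0.000010i ; Δ = +0.000002+0.000002i
  [-3]  conj(Y_{4,-3})(Ω₁) = +0.116375+0.361227i ; Y_{4,-3}(Ω₂) = -0.000257-0.000337i ; Δ = +0.000092-0.000132i
  [-2]  conj(Y_{4,-2})(Ω₁) = -0.012666+0.002670i ; Y_{4,-2}(Ω₂) = +0.007945+0.005579i ; Δ = -0.000116-0.000049i
  [-1]  conj(Y_{4,-1})(Ω₁) = +0.034178+0.327806i ; Y_{4,-1}(Ω₂) = -0.124469-0.039335i ; Δ = +0.008640-0.042146i
  [+0]  conj(Y_{4,0})(Ω₁) = -0.074041-0.000000i ; Y_{4,0}(Ω₂) = +0.825790+0.000000i ; Δ = -0.061143-0.000000i
  [+1]  conj(Y_{4,1})(Ω₁) = -0.034178+0.327806i ; Y_{4,1}(Ω₂) = +0.124469-0.039335i ; Δ = +0.008640+0.042146i
  [+2]  conj(Y_{4,2})(Ω₁) = -0.012666-0.002670i ; Y_{4,2}(Ω₂) = +0.007945-0.005579i ; Δ = -0.000116+0.000049i
  [+3]  conj(Y_{4,3})(Ω₁) = -0.116375+0.361227i ; Y_{4,3}(Ω₂) = +0.000257-0.000337i ; Δ = +0.000092+0.000132i
  [+4]  conj(Y_{4,4})(Ω₁) = +0.292962+0.129270i ; Y_{4,4}(Ω₂) = +0.000004-0.000010i ; Δ = +0.000002-0.000002i
Accumulated sum -0.043905-0.000000i; after 4π/(2l+1) scaling, -0.061304-0.000000i ⇒ P_4 = -0.061304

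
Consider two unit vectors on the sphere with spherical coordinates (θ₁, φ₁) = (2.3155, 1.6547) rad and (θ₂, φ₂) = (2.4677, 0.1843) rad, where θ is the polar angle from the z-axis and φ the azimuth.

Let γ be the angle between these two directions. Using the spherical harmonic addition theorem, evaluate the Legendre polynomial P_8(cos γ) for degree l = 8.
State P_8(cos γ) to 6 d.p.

0.147833

Summing Y*_{l m}(θ₁,φ₁)·Y_{l m}(θ₂,φ₂) over m ∈ [−8, 8]; prefactor 4π/(2·8+1) = 0.739198:
  m=-8: Y*=(0.034485, 0.027390)  Y=(0.001141, -0.011798)  product (0.000362, -0.000376)
  m=-7: Y*=(-0.089975, 0.135161)  Y=(-0.016446, 0.057044)  product (-0.006230, -0.007355)
  m=-6: Y*=(-0.306918, -0.169037)  Y=(0.081324, -0.162101)  product (-0.052361, 0.036005)
  m=-5: Y*=(0.187693, -0.420841)  Y=(-0.223903, 0.294960)  product (0.082106, 0.149589)
  m=-4: Y*=(0.258818, 0.090279)  Y=(0.355406, -0.322697)  product (0.121118, -0.051434)
  m=-3: Y*=(0.041850, -0.162736)  Y=(-0.234940, 0.144982)  product (0.013762, 0.044301)
  m=-2: Y*=(0.370466, 0.062757)  Y=(-0.188803, 0.072926)  product (-0.074522, 0.015168)
  m=-1: Y*=(-0.000203, 0.002415)  Y=(0.382644, -0.071331)  product (0.000095, 0.000939)
  m=+0: Y*=(0.369962, -0.000000)  Y=(0.084687, 0.000000)  product (0.031331, 0.000000)
  m=+1: Y*=(0.000203, 0.002415)  Y=(-0.382644, -0.071331)  product (0.000095, -0.000939)
  m=+2: Y*=(0.370466, -0.062757)  Y=(-0.188803, -0.072926)  product (-0.074522, -0.015168)
  m=+3: Y*=(-0.041850, -0.162736)  Y=(0.234940, 0.144982)  product (0.013762, -0.044301)
  m=+4: Y*=(0.258818, -0.090279)  Y=(0.355406, 0.322697)  product (0.121118, 0.051434)
  m=+5: Y*=(-0.187693, -0.420841)  Y=(0.223903, 0.294960)  product (0.082106, -0.149589)
  m=+6: Y*=(-0.306918, 0.169037)  Y=(0.081324, 0.162101)  product (-0.052361, -0.036005)
  m=+7: Y*=(0.089975, 0.135161)  Y=(0.016446, 0.057044)  product (-0.006230, 0.007355)
  m=+8: Y*=(0.034485, -0.027390)  Y=(0.001141, 0.011798)  product (0.000362, 0.000376)
Accumulated sum (0.199991, 0.000000); after 4π/(2l+1) scaling, (0.147833, 0.000000) ⇒ P_8 = 0.147833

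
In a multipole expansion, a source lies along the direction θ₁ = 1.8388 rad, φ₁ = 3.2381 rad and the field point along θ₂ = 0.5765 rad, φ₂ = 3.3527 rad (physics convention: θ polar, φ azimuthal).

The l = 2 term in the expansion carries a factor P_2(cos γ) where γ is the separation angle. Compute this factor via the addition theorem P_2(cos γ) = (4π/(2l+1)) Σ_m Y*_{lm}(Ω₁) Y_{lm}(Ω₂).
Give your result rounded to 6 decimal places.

Summing Y*_{l m}(θ₁,φ₁)·Y_{l m}(θ₂,φ₂) over m ∈ [−2, 2]; prefactor 4π/(2·2+1) = 2.513274:
  [-2]  conj(Y_{2,-2})(Ω₁) = +0.352518+0.068899i ; Y_{2,-2}(Ω₂) = +0.104693-0.047032i ; Δ = +0.040147-0.009366i
  [-1]  conj(Y_{2,-1})(Ω₁) = +0.196355+0.019009i ; Y_{2,-1}(Ω₂) = -0.345211+0.073979i ; Δ = -0.069190+0.007964i
  [+0]  conj(Y_{2,0})(Ω₁) = -0.249043-0.000000i ; Y_{2,0}(Ω₂) = +0.349650+0.000000i ; Δ = -0.087078-0.000000i
  [+1]  conj(Y_{2,1})(Ω₁) = -0.196355+0.019009i ; Y_{2,1}(Ω₂) = +0.345211+0.073979i ; Δ = -0.069190-0.007964i
  [+2]  conj(Y_{2,2})(Ω₁) = +0.352518-0.068899i ; Y_{2,2}(Ω₂) = +0.104693+0.047032i ; Δ = +0.040147+0.009366i
Total Σ_m = -0.145165+0.000000i. Multiply by 2.513274: -0.364839+0.000000i. P_2(cos γ) = -0.364839

-0.364839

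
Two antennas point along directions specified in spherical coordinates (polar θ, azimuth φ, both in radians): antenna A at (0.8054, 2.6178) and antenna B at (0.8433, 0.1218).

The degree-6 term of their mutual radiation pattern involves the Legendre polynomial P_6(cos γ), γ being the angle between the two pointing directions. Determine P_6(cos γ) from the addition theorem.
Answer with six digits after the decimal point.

-0.306387

Addition theorem: P_6(cos γ) = (4π/13) Σ_m Y*_{lm}(Ω₁) Y_{lm}(Ω₂), m = −6…6:
  m=-6: Y*=(-0.067924, 0.000079)  Y=(0.062422, -0.055953)  product (-0.004236, 0.003805)
  m=-5: Y*=(0.195889, 0.112844)  Y=(0.212085, -0.147915)  product (0.058236, -0.005042)
  m=-4: Y*=(-0.206730, -0.357426)  Y=(0.379043, -0.200816)  product (-0.150136, -0.093965)
  m=-3: Y*=(0.000224, 0.385839)  Y=(0.314232, -0.120219)  product (0.046456, 0.121216)
  m=-2: Y*=(-0.003110, 0.005392)  Y=(-0.089286, 0.022191)  product (0.000158, -0.000550)
  m=-1: Y*=(0.320239, -0.184973)  Y=(-0.368242, 0.045075)  product (-0.109588, 0.082549)
  m=+0: Y*=(-0.103578, -0.000000)  Y=(-0.012159, 0.000000)  product (0.001259, 0.000000)
  m=+1: Y*=(-0.320239, -0.184973)  Y=(0.368242, 0.045075)  product (-0.109588, -0.082549)
  m=+2: Y*=(-0.003110, -0.005392)  Y=(-0.089286, -0.022191)  product (0.000158, 0.000550)
  m=+3: Y*=(-0.000224, 0.385839)  Y=(-0.314232, -0.120219)  product (0.046456, -0.121216)
  m=+4: Y*=(-0.206730, 0.357426)  Y=(0.379043, 0.200816)  product (-0.150136, 0.093965)
  m=+5: Y*=(-0.195889, 0.112844)  Y=(-0.212085, -0.147915)  product (0.058236, 0.005042)
  m=+6: Y*=(-0.067924, -0.000079)  Y=(0.062422, 0.055953)  product (-0.004236, -0.003805)
Total Σ_m = (-0.316960, 0.000000). Multiply by 0.966644: (-0.306387, 0.000000). P_6(cos γ) = -0.306387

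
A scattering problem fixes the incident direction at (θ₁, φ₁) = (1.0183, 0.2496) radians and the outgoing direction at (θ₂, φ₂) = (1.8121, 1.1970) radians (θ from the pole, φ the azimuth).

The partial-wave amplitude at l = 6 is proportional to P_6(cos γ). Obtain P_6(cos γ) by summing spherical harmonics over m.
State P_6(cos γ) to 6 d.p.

Expand P_6 via completeness: Σ_{m} conj(Y_{6,m}) at Ω₁ times Y_{6,m} at Ω₂ —
  m=-6: +0.013439+0.183274i × +0.252103-0.316917i = +0.061471+0.041945i  (running Σ = +0.061471+0.041945i)
  m=-5: +0.124503+0.372212i × -0.329998-0.101424i = -0.003334-0.135457i  (running Σ = +0.058136-0.093512i)
  m=-4: +0.205929+0.319590i × -0.008909-0.117607i = +0.035751-0.027066i  (running Σ = +0.093887-0.120578i)
  m=-3: +0.004591+0.004267i × -0.304469+0.146853i = -0.002024-0.000625i  (running Σ = +0.091863-0.121203i)
  m=-2: -0.301318-0.164298i × -0.017950-0.016642i = +0.002675+0.007964i  (running Σ = +0.094538-0.113239i)
  m=-1: -0.135441-0.034526i × -0.118491+0.302090i = +0.026479-0.036824i  (running Σ = +0.121016-0.150063i)
  m=0: +0.308335-0.000000i × +0.000757+0.000000i = +0.000233+0.000000i  (running Σ = +0.121250-0.150063i)
  m=1: +0.135441-0.034526i × +0.118491+0.302090i = +0.026479+0.036824i  (running Σ = +0.147728-0.113239i)
  m=2: -0.301318+0.164298i × -0.017950+0.016642i = +0.002675-0.007964i  (running Σ = +0.150403-0.121203i)
  m=3: -0.004591+0.004267i × +0.304469+0.146853i = -0.002024+0.000625i  (running Σ = +0.148378-0.120578i)
  m=4: +0.205929-0.319590i × -0.008909+0.117607i = +0.035751+0.027066i  (running Σ = +0.184130-0.093512i)
  m=5: -0.124503+0.372212i × +0.329998-0.101424i = -0.003334+0.135457i  (running Σ = +0.180795+0.041945i)
  m=6: +0.013439-0.183274i × +0.252103+0.316917i = +0.061471-0.041945i  (running Σ = +0.242266-0.000000i)
Accumulated sum +0.242266-0.000000i; after 4π/(2l+1) scaling, +0.234185-0.000000i ⇒ P_6 = 0.234185

0.234185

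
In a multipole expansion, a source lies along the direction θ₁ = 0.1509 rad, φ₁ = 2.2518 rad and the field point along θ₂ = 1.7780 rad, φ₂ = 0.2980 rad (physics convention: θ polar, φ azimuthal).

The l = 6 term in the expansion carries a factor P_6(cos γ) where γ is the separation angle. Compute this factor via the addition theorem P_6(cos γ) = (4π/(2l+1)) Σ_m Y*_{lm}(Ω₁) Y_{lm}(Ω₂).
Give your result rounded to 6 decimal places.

0.042129

Summing Y*_{l m}(θ₁,φ₁)·Y_{l m}(θ₂,φ₂) over m ∈ [−6, 6]; prefactor 4π/(2·6+1) = 0.966644:
  m=-6: Y*=0.00000 + 0.00000j  Y=-0.09144 - 0.41434j  product 0.00000 - 0.00000j
  m=-5: Y*=0.00003 - 0.00012j  Y=-0.02494 + 0.30798j  product 0.00004 + 0.00001j
  m=-4: Y*=-0.00162 + 0.00072j  Y=-0.06467 + 0.16249j  product -0.00001 - 0.00031j
  m=-3: Y*=0.01510 + 0.00771j  Y=0.19935 - 0.24814j  product 0.00492 - 0.00221j
  m=-2: Y*=-0.02278 - 0.10752j  Y=0.07674 - 0.05205j  product -0.00734 - 0.00707j
  m=-1: Y*=-0.27767 + 0.34266j  Y=-0.30045 + 0.09228j  product 0.05180 - 0.12857j
  m=+0: Y*=0.78787 + 0.00000j  Y=-0.07011 + 0.00000j  product -0.05524 + 0.00000j
  m=+1: Y*=0.27767 + 0.34266j  Y=0.30045 + 0.09228j  product 0.05180 + 0.12857j
  m=+2: Y*=-0.02278 + 0.10752j  Y=0.07674 + 0.05205j  product -0.00734 + 0.00707j
  m=+3: Y*=-0.01510 + 0.00771j  Y=-0.19935 - 0.24814j  product 0.00492 + 0.00221j
  m=+4: Y*=-0.00162 - 0.00072j  Y=-0.06467 - 0.16249j  product -0.00001 + 0.00031j
  m=+5: Y*=-0.00003 - 0.00012j  Y=0.02494 + 0.30798j  product 0.00004 - 0.00001j
  m=+6: Y*=0.00000 - 0.00000j  Y=-0.09144 + 0.41434j  product 0.00000 + 0.00000j
Accumulated sum 0.04358 - 0.00000j; after 4π/(2l+1) scaling, 0.04213 - 0.00000j ⇒ P_6 = 0.042129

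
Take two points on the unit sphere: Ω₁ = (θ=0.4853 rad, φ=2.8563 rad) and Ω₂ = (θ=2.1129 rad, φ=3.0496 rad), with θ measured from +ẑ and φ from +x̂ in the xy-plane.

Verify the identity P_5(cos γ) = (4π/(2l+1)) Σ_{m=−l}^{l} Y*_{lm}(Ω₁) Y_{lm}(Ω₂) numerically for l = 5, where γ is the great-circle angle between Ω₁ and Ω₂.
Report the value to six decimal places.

-0.118095

Expand P_5 via completeness: Σ_{m} conj(Y_{5,m}) at Ω₁ times Y_{5,m} at Ω₂ —
  [-5]  conj(Y_{5,-5})(Ω₁) = -0.00147 + 0.01014j ; Y_{5,-5}(Ω₂) = -0.19184 - 0.09504j ; Δ = 0.00125 - 0.00181j
  [-4]  conj(Y_{5,-4})(Ω₁) = 0.02560 - 0.05588j ; Y_{5,-4}(Ω₂) = -0.38046 - 0.14668j ; Δ = -0.01794 + 0.01751j
  [-3]  conj(Y_{5,-3})(Ω₁) = -0.13908 + 0.16020j ; Y_{5,-3}(Ω₂) = -0.29203 - 0.08270j ; Δ = 0.05386 - 0.03528j
  [-2]  conj(Y_{5,-2})(Ω₁) = 0.36984 - 0.23736j ; Y_{5,-2}(Ω₂) = 0.12706 + 0.02364j ; Δ = 0.05260 - 0.02141j
  [-1]  conj(Y_{5,-1})(Ω₁) = -0.41598 + 0.12201j ; Y_{5,-1}(Ω₂) = 0.33841 + 0.03122j ; Δ = -0.14458 + 0.02830j
  [+0]  conj(Y_{5,0})(Ω₁) = -0.12439 + 0.00000j ; Y_{5,0}(Ω₂) = -0.05012 + 0.00000j ; Δ = 0.00623 + 0.00000j
  [+1]  conj(Y_{5,1})(Ω₁) = 0.41598 + 0.12201j ; Y_{5,1}(Ω₂) = -0.33841 + 0.03122j ; Δ = -0.14458 - 0.02830j
  [+2]  conj(Y_{5,2})(Ω₁) = 0.36984 + 0.23736j ; Y_{5,2}(Ω₂) = 0.12706 - 0.02364j ; Δ = 0.05260 + 0.02141j
  [+3]  conj(Y_{5,3})(Ω₁) = 0.13908 + 0.16020j ; Y_{5,3}(Ω₂) = 0.29203 - 0.08270j ; Δ = 0.05386 + 0.03528j
  [+4]  conj(Y_{5,4})(Ω₁) = 0.02560 + 0.05588j ; Y_{5,4}(Ω₂) = -0.38046 + 0.14668j ; Δ = -0.01794 - 0.01751j
  [+5]  conj(Y_{5,5})(Ω₁) = 0.00147 + 0.01014j ; Y_{5,5}(Ω₂) = 0.19184 - 0.09504j ; Δ = 0.00125 + 0.00181j
Total Σ_m = -0.10337 - 0.00000j. Multiply by 1.142397: -0.11810 - 0.00000j. P_5(cos γ) = -0.118095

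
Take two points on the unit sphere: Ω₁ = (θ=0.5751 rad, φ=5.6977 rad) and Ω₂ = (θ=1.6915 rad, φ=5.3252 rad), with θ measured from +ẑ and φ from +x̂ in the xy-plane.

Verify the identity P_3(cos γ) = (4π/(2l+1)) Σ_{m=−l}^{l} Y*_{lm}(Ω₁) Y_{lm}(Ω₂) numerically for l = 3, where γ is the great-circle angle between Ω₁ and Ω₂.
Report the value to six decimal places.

Expand P_3 via completeness: Σ_{m} conj(Y_{3,m}) at Ω₁ times Y_{3,m} at Ω₂ —
  term(m=-3) = +0.012001+0.024637i   from Y*(Ω₁)=-0.012393-0.065985i, Y(Ω₂)=-0.393651+0.107945i
  term(m=-2) = -0.022618-0.020861i   from Y*(Ω₁)=+0.098761-0.233704i, Y(Ω₂)=+0.041034-0.114121i
  term(m=-1) = -0.122814-0.047988i   from Y*(Ω₁)=+0.369307-0.244864i, Y(Ω₂)=-0.171154-0.243423i
  term(m=+0) = +0.021452+0.000000i   from Y*(Ω₁)=+0.163075-0.000000i, Y(Ω₂)=+0.131546+0.000000i
  term(m=+1) = -0.122814+0.047988i   from Y*(Ω₁)=-0.369307-0.244864i, Y(Ω₂)=+0.171154-0.243423i
  term(m=+2) = -0.022618+0.020861i   from Y*(Ω₁)=+0.098761+0.233704i, Y(Ω₂)=+0.041034+0.114121i
  term(m=+3) = +0.012001-0.024637i   from Y*(Ω₁)=+0.012393-0.065985i, Y(Ω₂)=+0.393651+0.107945i
Σ over m = -0.245408+0.000000i; ×(4π/7) → -0.440556+0.000000i. Real part: -0.440556

-0.440556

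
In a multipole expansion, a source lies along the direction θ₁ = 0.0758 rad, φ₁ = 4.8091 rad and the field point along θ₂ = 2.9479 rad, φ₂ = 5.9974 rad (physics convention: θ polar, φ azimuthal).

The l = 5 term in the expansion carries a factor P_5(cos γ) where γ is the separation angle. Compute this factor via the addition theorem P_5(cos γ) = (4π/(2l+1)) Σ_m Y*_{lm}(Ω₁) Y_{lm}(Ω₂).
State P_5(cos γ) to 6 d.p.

-0.632433

Term-by-term m-sum for l=5 (normalisation 4π/11 = 1.142397):
  m=-5: +0.000001-0.000001i × +0.000017+0.000121i = +0.000000+0.000000i  (running Σ = +0.000000+0.000000i)
  m=-4: +0.000045+0.000018i × -0.000820-0.001799i = -0.000000-0.000000i  (running Σ = -0.000000-0.000000i)
  m=-3: -0.000342+0.001144i × +0.012378+0.014301i = -0.000021+0.000009i  (running Σ = -0.000021+0.000009i)
  m=-2: -0.018857-0.003694i × -0.097886-0.062959i = +0.001613+0.001549i  (running Σ = +0.001593+0.001558i)
  m=-1: +0.018361-0.189267i × +0.413533+0.121508i = +0.030590-0.076037i  (running Σ = +0.032183-0.074479i)
  m=0: +0.895708-0.000000i × -0.689921+0.000000i = -0.617967+0.000000i  (running Σ = -0.585784-0.074479i)
  m=1: -0.018361-0.189267i × -0.413533+0.121508i = +0.030590+0.076037i  (running Σ = -0.555194+0.001558i)
  m=2: -0.018857+0.003694i × -0.097886+0.062959i = +0.001613-0.001549i  (running Σ = -0.553581+0.000009i)
  m=3: +0.000342+0.001144i × -0.012378+0.014301i = -0.000021-0.000009i  (running Σ = -0.553601-0.000000i)
  m=4: +0.000045-0.000018i × -0.000820+0.001799i = -0.000000+0.000000i  (running Σ = -0.553601+0.000000i)
  m=5: -0.000001-0.000001i × -0.000017+0.000121i = +0.000000-0.000000i  (running Σ = -0.553601-0.000000i)
Total Σ_m = -0.553601-0.000000i. Multiply by 1.142397: -0.632433-0.000000i. P_5(cos γ) = -0.632433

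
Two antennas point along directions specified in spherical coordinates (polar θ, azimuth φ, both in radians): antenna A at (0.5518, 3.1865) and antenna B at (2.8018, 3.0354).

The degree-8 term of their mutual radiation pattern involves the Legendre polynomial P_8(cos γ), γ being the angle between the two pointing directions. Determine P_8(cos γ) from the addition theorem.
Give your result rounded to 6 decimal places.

Addition theorem: P_8(cos γ) = (4π/17) Σ_m Y*_{lm}(Ω₁) Y_{lm}(Ω₂), m = −8…8:
  m=-8: (0.002752, 0.001033) × (0.000052, 0.000059) = (0.000000, 0.000000)  (running Σ = (0.000000, 0.000000))
  m=-7: (-0.018165, -0.005906) × (0.000654, 0.000601) = (-0.000008, -0.000015)  (running Σ = (-0.000008, -0.000015))
  m=-6: (0.074380, 0.020541) × (0.005115, 0.003786) = (0.000303, 0.000387)  (running Σ = (0.000294, 0.000372))
  m=-5: (-0.210542, -0.048085) × (0.028096, 0.016499) = (-0.005122, -0.004825)  (running Σ = (-0.004828, -0.004453))
  m=-4: (0.410447, 0.074532) × (0.111247, 0.050318) = (0.041911, 0.028944)  (running Σ = (0.037083, 0.024492))
  m=-3: (-0.494317, -0.067001) × (0.309963, 0.102230) = (-0.146371, -0.071302)  (running Σ = (-0.109288, -0.046810))
  m=-2: (0.199926, 0.018005) × (0.552774, 0.119199) = (0.108368, 0.033784)  (running Σ = (-0.000920, -0.013027))
  m=-1: (0.328144, 0.014746) × (0.445330, 0.047469) = (0.145432, 0.022144)  (running Σ = (0.144512, 0.009117))
  m=0: (-0.323698, -0.000000) × (-0.258961, 0.000000) = (0.083825, 0.000000)  (running Σ = (0.228337, 0.009117))
  m=1: (-0.328144, 0.014746) × (-0.445330, 0.047469) = (0.145432, -0.022144)  (running Σ = (0.373769, -0.013027))
  m=2: (0.199926, -0.018005) × (0.552774, -0.119199) = (0.108368, -0.033784)  (running Σ = (0.482137, -0.046810))
  m=3: (0.494317, -0.067001) × (-0.309963, 0.102230) = (-0.146371, 0.071302)  (running Σ = (0.335767, 0.024492))
  m=4: (0.410447, -0.074532) × (0.111247, -0.050318) = (0.041911, -0.028944)  (running Σ = (0.377677, -0.004453))
  m=5: (0.210542, -0.048085) × (-0.028096, 0.016499) = (-0.005122, 0.004825)  (running Σ = (0.372555, 0.000372))
  m=6: (0.074380, -0.020541) × (0.005115, -0.003786) = (0.000303, -0.000387)  (running Σ = (0.372858, -0.000015))
  m=7: (0.018165, -0.005906) × (-0.000654, 0.000601) = (-0.000008, 0.000015)  (running Σ = (0.372849, 0.000000))
  m=8: (0.002752, -0.001033) × (0.000052, -0.000059) = (0.000000, -0.000000)  (running Σ = (0.372849, -0.000000))
Total Σ_m = (0.372849, -0.000000). Multiply by 0.739198: (0.275610, -0.000000). P_8(cos γ) = 0.275610

0.275610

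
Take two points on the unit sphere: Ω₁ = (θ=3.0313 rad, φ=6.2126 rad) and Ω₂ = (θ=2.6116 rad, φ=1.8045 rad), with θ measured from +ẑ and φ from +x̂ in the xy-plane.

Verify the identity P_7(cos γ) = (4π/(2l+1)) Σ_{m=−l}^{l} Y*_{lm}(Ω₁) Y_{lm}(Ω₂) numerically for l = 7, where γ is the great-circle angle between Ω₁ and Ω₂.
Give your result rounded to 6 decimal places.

-0.372463

Addition theorem: P_7(cos γ) = (4π/15) Σ_m Y*_{lm}(Ω₁) Y_{lm}(Ω₂), m = −7…7:
  term(m=-7) = +0.000000-0.000000i   from Y*(Ω₁)=+0.000000-0.000000i, Y(Ω₂)=+0.004210-0.000275i
  term(m=-6) = +0.000000+0.000000i   from Y*(Ω₁)=-0.000003+0.000001i, Y(Ω₂)=+0.004520-0.026561i
  term(m=-5) = -0.000007-0.000000i   from Y*(Ω₁)=+0.000066-0.000024i, Y(Ω₂)=-0.096734-0.041159i
  term(m=-4) = +0.000101-0.000273i   from Y*(Ω₁)=-0.001012+0.000294i, Y(Ω₂)=-0.164020+0.222154i
  term(m=-3) = +0.004274+0.003303i   from Y*(Ω₁)=+0.011157-0.002399i, Y(Ω₂)=+0.305330+0.361684i
  term(m=-2) = -0.030249+0.021078i   from Y*(Ω₁)=-0.085595+0.012164i, Y(Ω₂)=+0.380705-0.192145i
  term(m=-1) = +0.007352+0.023412i   from Y*(Ω₁)=+0.412941-0.029196i, Y(Ω₂)=+0.013728+0.057666i
  term(m=+0) = -0.407537-0.000000i   from Y*(Ω₁)=-0.914169-0.000000i, Y(Ω₂)=+0.445801+0.000000i
  term(m=+1) = +0.007352-0.023412i   from Y*(Ω₁)=-0.412941-0.029196i, Y(Ω₂)=-0.013728+0.057666i
  term(m=+2) = -0.030249-0.021078i   from Y*(Ω₁)=-0.085595-0.012164i, Y(Ω₂)=+0.380705+0.192145i
  term(m=+3) = +0.004274-0.003303i   from Y*(Ω₁)=-0.011157-0.002399i, Y(Ω₂)=-0.305330+0.361684i
  term(m=+4) = +0.000101+0.000273i   from Y*(Ω₁)=-0.001012-0.000294i, Y(Ω₂)=-0.164020-0.222154i
  term(m=+5) = -0.000007+0.000000i   from Y*(Ω₁)=-0.000066-0.000024i, Y(Ω₂)=+0.096734-0.041159i
  term(m=+6) = +0.000000-0.000000i   from Y*(Ω₁)=-0.000003-0.000001i, Y(Ω₂)=+0.004520+0.026561i
  term(m=+7) = +0.000000+0.000000i   from Y*(Ω₁)=-0.000000-0.000000i, Y(Ω₂)=-0.004210-0.000275i
Σ over m = -0.444595+0.000000i; ×(4π/15) → -0.372463+0.000000i. Real part: -0.372463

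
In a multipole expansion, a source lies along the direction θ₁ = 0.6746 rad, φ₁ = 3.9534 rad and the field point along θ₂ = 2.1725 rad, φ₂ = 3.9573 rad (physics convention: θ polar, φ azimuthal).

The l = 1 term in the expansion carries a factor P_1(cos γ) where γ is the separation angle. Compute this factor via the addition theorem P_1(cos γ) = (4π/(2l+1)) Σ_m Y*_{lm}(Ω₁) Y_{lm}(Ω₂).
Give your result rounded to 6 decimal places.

Summing Y*_{l m}(θ₁,φ₁)·Y_{l m}(θ₂,φ₂) over m ∈ [−1, 1]; prefactor 4π/(2·1+1) = 4.188790:
  m=-1: (-0.148504, -0.156563) × (-0.195200, 0.207406) = (0.061460, -0.000240)  (running Σ = (0.061460, -0.000240))
  m=0: (0.381577, -0.000000) × (-0.276572, 0.000000) = (-0.105534, 0.000000)  (running Σ = (-0.044074, -0.000240))
  m=1: (0.148504, -0.156563) × (0.195200, 0.207406) = (0.061460, 0.000240)  (running Σ = (0.017386, 0.000000))
Total Σ_m = (0.017386, 0.000000). Multiply by 4.188790: (0.072828, 0.000000). P_1(cos γ) = 0.072828

0.072828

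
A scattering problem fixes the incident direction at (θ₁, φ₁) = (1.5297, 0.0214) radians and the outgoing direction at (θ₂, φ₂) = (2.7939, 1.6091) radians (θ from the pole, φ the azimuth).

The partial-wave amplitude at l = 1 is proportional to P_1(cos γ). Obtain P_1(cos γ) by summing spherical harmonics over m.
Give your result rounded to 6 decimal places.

-0.044381

Expand P_1 via completeness: Σ_{m} conj(Y_{1,m}) at Ω₁ times Y_{1,m} at Ω₂ —
  m=-1: Y*=0.34512 + 0.00739j  Y=-0.00451 - 0.11763j  product -0.00069 - 0.04063j
  m=+0: Y*=0.02007 + 0.00000j  Y=-0.45937 + 0.00000j  product -0.00922 + 0.00000j
  m=+1: Y*=-0.34512 + 0.00739j  Y=0.00451 - 0.11763j  product -0.00069 + 0.04063j
Σ over m = -0.01060 + 0.00000j; ×(4π/3) → -0.04438 + 0.00000j. Real part: -0.044381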